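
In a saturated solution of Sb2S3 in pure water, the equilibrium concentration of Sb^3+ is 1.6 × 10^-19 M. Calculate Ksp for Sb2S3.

Sb2S3(s) <=> 2 Sb^3+(aq) + 3 S^2-(aq)
Stoichiometry gives [S^2-] = (3/2)[Sb^3+] = 2.40 × 10^-19 M.
Ksp = [Sb^3+]^2[S^2-]^3
Ksp = (1.6 x 10^-19)^2 × (2.40 × 10^-19)^3 = 3.5 × 10^-94

Ksp = 3.5e-94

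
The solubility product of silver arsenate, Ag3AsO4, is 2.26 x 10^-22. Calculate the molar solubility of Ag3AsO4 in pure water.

Ag3AsO4(s) <=> 3 Ag^+(aq) + AsO4^3-(aq)
Ksp = [Ag^+]^3[AsO4^3-]
Let s = molar solubility. Then [Ag^+] = 3s and [AsO4^3-] = s.
Substituting: Ksp = (3s)^3s = 27s^4
s^4 = 2.26 x 10^-22 / 27, so s = 1.70 x 10^-6 M

s ≈ 1.70 × 10^-6 M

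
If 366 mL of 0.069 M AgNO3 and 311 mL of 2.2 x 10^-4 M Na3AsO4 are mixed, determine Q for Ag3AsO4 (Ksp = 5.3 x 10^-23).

Total volume = 366 + 311 = 677 mL.
[Ag^+] = 6.9 x 10^-2 × (366/677) = 3.73 × 10^-2 M
[AsO4^3-] = 2.2 × 10^-4 × (311/677) = 1.01 x 10^-4 M
Ag3AsO4(s) <=> 3 Ag^+(aq) + AsO4^3-(aq), so Q = [Ag^+]^3[AsO4^3-]
Q = (3.73 × 10^-2)^3(1.01 × 10^-4) = 5.2 × 10^-9
Q > Ksp, so Ag3AsO4 will precipitate.

Q ≈ 5.2 × 10^-9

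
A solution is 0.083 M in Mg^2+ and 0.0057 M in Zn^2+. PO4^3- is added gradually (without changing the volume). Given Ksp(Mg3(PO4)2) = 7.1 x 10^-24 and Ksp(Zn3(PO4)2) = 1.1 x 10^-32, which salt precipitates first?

Precipitation of each salt starts when its ion product equals its Ksp.
For Mg3(PO4)2: 7.1 x 10^-24 = (0.083)^3 × [PO4^3-]^2  ⇒  [PO4^3-] = 1.1 × 10^-10 M.
For Zn3(PO4)2: 1.1 x 10^-32 = (0.0057)^3 × [PO4^3-]^2  ⇒  [PO4^3-] = 2.4 × 10^-13 M.
The salt with the lower threshold [PO4^3-] precipitates first: Zn3(PO4)2.

Zn3(PO4)2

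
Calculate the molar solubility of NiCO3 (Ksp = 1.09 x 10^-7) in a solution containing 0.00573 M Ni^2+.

s ≈ 1.90e-5 M

NiCO3(s) <=> Ni^2+(aq) + CO3^2-(aq)
Ksp = [Ni^2+][CO3^2-]
Let s be the molar solubility in this solution. [Ni^2+] = 0.00573 + s ≈ 0.00573, [CO3^2-] = s (since the Ni^2+ already present dominates).
Ksp ≈ 0.00573 × s
s = 1.90 x 10^-5 M
Check: s = 1.9 × 10^-5 ≪ 0.00573, so the approximation is valid.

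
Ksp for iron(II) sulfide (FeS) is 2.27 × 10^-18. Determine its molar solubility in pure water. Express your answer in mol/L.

1.51 × 10^-9 M

FeS(s) ⇌ Fe^2+ + S^2-
Ksp = [Fe^2+][S^2-]
For each mole of FeS that dissolves: [Fe^2+] = s, [S^2-] = s.
Ksp = s × s = s^2
s = √(2.27 × 10^-18) = 1.51 × 10^-9 M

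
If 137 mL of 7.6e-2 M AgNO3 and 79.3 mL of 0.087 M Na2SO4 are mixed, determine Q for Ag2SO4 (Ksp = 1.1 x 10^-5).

Q ≈ 7.4 x 10^-5

Total volume = 137 + 79.3 = 216.3 mL.
[Ag^+] = 7.6 x 10^-2 × (137/216.3) = 4.81 x 10^-2 M
[SO4^2-] = 8.7 x 10^-2 × (79.3/216.3) = 3.19 × 10^-2 M
Ag2SO4(s) <=> 2 Ag^+ + SO4^2-, so Q = [Ag^+]^2[SO4^2-]
Q = (4.81 × 10^-2)^2(3.19 × 10^-2) = 7.4 × 10^-5
Q > Ksp, so Ag2SO4 will precipitate.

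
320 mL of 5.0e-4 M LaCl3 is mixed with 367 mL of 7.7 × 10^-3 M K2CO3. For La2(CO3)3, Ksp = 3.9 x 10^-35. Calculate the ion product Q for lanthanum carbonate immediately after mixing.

Total volume = 320 + 367 = 687 mL.
[La^3+] = 5.0 x 10^-4 × (320/687) = 2.33 × 10^-4 M
[CO3^2-] = 7.7 × 10^-3 × (367/687) = 4.11 x 10^-3 M
La2(CO3)3(s) ⇌ 2 La^3+(aq) + 3 CO3^2-(aq), so Q = [La^3+]^2[CO3^2-]^3
Q = (2.33 × 10^-4)^2(4.11 × 10^-3)^3 = 3.8 × 10^-15
Q > Ksp, so La2(CO3)3 will precipitate.

Q ≈ 3.8 × 10^-15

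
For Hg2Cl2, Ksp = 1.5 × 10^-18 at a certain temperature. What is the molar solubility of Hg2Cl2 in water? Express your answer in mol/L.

Hg2Cl2(s) ⇌ Hg2^2+ + 2 Cl^-
Ksp = [Hg2^2+][Cl^-]^2
If s mol/L of Hg2Cl2 dissolves, [Hg2^2+] = s and [Cl^-] = 2s.
Ksp = s(2s)^2 = 4s^3
s^3 = 1.5 × 10^-18 / 4, so s = 7.2 x 10^-7 M

s ≈ 7.2 × 10^-7 M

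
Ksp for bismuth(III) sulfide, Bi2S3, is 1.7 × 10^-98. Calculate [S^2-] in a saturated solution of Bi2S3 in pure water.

Bi2S3(s) ⇌ 2 Bi^3+ + 3 S^2-
Ksp = [Bi^3+]^2[S^2-]^3
With molar solubility s: [Bi^3+] = 2s, [S^2-] = 3s.
So Ksp = (2s)^2 × (3s)^3 = 108s^5
s = (1.7 × 10^-98 / 108)^(1/5) = 1.09 × 10^-20 M
[S^2-] = 3s = 3.3 × 10^-20 M

3.3 × 10^-20 M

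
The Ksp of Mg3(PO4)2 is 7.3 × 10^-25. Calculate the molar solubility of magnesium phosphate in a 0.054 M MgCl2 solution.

Mg3(PO4)2(s) ⇌ 3 Mg^2+ + 2 PO4^3-
Ksp = [Mg^2+]^3[PO4^3-]^2
Let s = moles of Mg3(PO4)2 that dissolve per litre. [Mg^2+] = 0.054 + 3s ≈ 0.054, [PO4^3-] = 2s (common-ion effect: Mg^2+ is already 0.054 M).
Ksp ≈ (0.054)^3 × (2s)^2
s = 3.4 × 10^-11 M
Check: 3s = 1.0 × 10^-10 ≪ 0.054, so the approximation is valid.

3.4 x 10^-11 M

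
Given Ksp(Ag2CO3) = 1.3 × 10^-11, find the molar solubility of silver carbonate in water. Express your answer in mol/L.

Ag2CO3(s) <=> 2 Ag^+ + CO3^2-
Ksp = [Ag^+]^2[CO3^2-]
With molar solubility s: [Ag^+] = 2s, [CO3^2-] = s.
Ksp = (2s)^2s = 4s^3
s = (1.3 × 10^-11 / 4)^(1/3) = 1.5 × 10^-4 M

s = 1.5 × 10^-4 M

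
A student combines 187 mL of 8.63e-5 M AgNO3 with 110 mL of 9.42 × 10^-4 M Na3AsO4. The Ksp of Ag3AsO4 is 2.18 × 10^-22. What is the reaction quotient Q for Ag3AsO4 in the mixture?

Total volume = 187 + 110 = 297 mL.
[Ag^+] = 8.63 x 10^-5 × (187/297) = 5.434 x 10^-5 M
[AsO4^3-] = 9.42 × 10^-4 × (110/297) = 3.489 × 10^-4 M
Ag3AsO4(s) <=> 3 Ag^+ + AsO4^3-, so Q = [Ag^+]^3[AsO4^3-]
Q = (5.434 x 10^-5)^3(3.489 x 10^-4) = 5.60 × 10^-17
Q > Ksp, so Ag3AsO4 will precipitate.

Q = 5.60 × 10^-17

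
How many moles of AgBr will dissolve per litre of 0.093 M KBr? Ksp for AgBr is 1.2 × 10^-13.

s = 1.3 x 10^-12 M

AgBr(s) <=> Ag^+ + Br^-
Ksp = [Ag^+][Br^-]
Let s be the molar solubility in this solution. [Ag^+] = s, [Br^-] = 0.093 + s ≈ 0.093 (since Br^- from KBr dominates).
Ksp ≈ s × 0.093
s = 1.3 × 10^-12 M
Check: s = 1.3 × 10^-12 ≪ 0.093, so the approximation is valid.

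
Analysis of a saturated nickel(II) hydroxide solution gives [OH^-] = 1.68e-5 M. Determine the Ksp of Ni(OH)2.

Ksp = 2.37 × 10^-15

Ni(OH)2(s) <=> Ni^2+(aq) + 2 OH^-(aq)
Stoichiometry gives [Ni^2+] = (1/2)[OH^-] = 8.400 × 10^-6 M.
Ksp = [Ni^2+][OH^-]^2
Ksp = 8.400 × 10^-6 × (1.68 x 10^-5)^2 = 2.37 × 10^-15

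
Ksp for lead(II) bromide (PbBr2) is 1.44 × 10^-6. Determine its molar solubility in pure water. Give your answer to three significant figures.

s = 7.11 × 10^-3 M

PbBr2(s) ⇌ Pb^2+ + 2 Br^-
Ksp = [Pb^2+][Br^-]^2
For each mole of PbBr2 that dissolves: [Pb^2+] = s, [Br^-] = 2s.
Substituting: Ksp = s(2s)^2 = 4s^3
s^3 = 1.44 × 10^-6 / 4, so s = 7.11 × 10^-3 M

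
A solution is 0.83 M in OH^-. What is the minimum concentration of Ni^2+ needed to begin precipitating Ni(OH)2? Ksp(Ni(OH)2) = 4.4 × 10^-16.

[Ni^2+] ≈ 6.4 x 10^-16 M

Ni(OH)2(s) <=> Ni^2+ + 2 OH^-
Ksp = [Ni^2+][OH^-]^2
Precipitation begins when Q = Ksp. With [OH^-] = 0.83 M:
4.4 × 10^-16 = (0.83)^2 × [Ni^2+]
[Ni^2+] = (4.4 × 10^-16 / 6.89 × 10^-1) = 6.4 × 10^-16 M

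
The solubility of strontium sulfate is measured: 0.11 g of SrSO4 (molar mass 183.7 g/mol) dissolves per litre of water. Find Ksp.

Ksp = 3.6e-7

Molar solubility s = (1.1 × 10^-1 g/L) / (183.7 g/mol) = 5.99 x 10^-4 M.
SrSO4(s) <=> Sr^2+(aq) + SO4^2-(aq)
If s mol/L of SrSO4 dissolves, [Sr^2+] = s and [SO4^2-] = s.
Ksp = [Sr^2+][SO4^2-]
Ksp = s^2
Ksp = (5.99 × 10^-4)^2 = 3.6 × 10^-7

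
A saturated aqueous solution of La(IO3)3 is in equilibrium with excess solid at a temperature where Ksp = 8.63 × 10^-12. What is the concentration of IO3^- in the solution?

[IO3^-] ≈ 2.26 × 10^-3 M

La(IO3)3(s) ⇌ La^3+(aq) + 3 IO3^-(aq)
Ksp = [La^3+][IO3^-]^3
With molar solubility s: [La^3+] = s, [IO3^-] = 3s.
Substituting: Ksp = s(3s)^3 = 27s^4
s^4 = 8.63 × 10^-12 / 27, so s = 7.519 × 10^-4 M
[IO3^-] = 3s = 2.26 × 10^-3 M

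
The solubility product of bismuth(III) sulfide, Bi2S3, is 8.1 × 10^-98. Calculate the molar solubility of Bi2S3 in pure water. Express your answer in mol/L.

Bi2S3(s) ⇌ 2 Bi^3+ + 3 S^2-
Ksp = [Bi^3+]^2[S^2-]^3
If s mol/L of Bi2S3 dissolves, [Bi^3+] = 2s and [S^2-] = 3s.
Ksp = (2s)^2(3s)^3 = 108s^5
s^5 = 8.1 × 10^-98 / 108, so s = 1.5 × 10^-20 M

s ≈ 1.5 × 10^-20 M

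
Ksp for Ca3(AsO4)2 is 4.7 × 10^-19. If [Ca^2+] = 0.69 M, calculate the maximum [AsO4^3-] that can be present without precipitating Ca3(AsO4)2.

1.2 × 10^-9 M

Ca3(AsO4)2(s) ⇌ 3 Ca^2+(aq) + 2 AsO4^3-(aq)
Ksp = [Ca^2+]^3[AsO4^3-]^2
Precipitation begins when Q = Ksp. With [Ca^2+] = 0.69 M:
4.7 × 10^-19 = (0.69)^3 × [AsO4^3-]^2
[AsO4^3-] = (4.7 × 10^-19 / 3.29 x 10^-1)^(1/2) = 1.2 × 10^-9 M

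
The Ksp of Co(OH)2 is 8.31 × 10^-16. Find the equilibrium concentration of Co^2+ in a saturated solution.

5.92e-6 M

Co(OH)2(s) ⇌ Co^2+ + 2 OH^-
Ksp = [Co^2+][OH^-]^2
With molar solubility s: [Co^2+] = s, [OH^-] = 2s.
So Ksp = s × (2s)^2 = 4s^3
s = (8.31 × 10^-16 / 4)^(1/3) = 5.923 × 10^-6 M
[Co^2+] = s = 5.92 x 10^-6 M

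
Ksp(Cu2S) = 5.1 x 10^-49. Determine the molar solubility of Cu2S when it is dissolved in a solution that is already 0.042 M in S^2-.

s ≈ 1.7 × 10^-24 M

Cu2S(s) ⇌ 2 Cu^+ + S^2-
Ksp = [Cu^+]^2[S^2-]
Let s = moles of Cu2S that dissolve per litre. [Cu^+] = 2s, [S^2-] = 0.042 + s ≈ 0.042 (since the S^2- already present dominates).
Ksp ≈ (2s)^2 × 0.042
s = 1.7 × 10^-24 M
Check: s = 1.7 x 10^-24 ≪ 0.042, so the approximation is valid.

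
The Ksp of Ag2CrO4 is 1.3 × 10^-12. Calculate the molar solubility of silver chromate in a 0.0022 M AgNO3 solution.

s ≈ 2.7 × 10^-7 M

Ag2CrO4(s) <=> 2 Ag^+ + CrO4^2-
Ksp = [Ag^+]^2[CrO4^2-]
Let s = moles of Ag2CrO4 that dissolve per litre. [Ag^+] = 0.0022 + 2s ≈ 0.0022, [CrO4^2-] = s (Ksp is small, so little additional dissolves).
Ksp ≈ (0.0022)^2 × s
s = 2.7 × 10^-7 M
Check: 2s = 5.4 × 10^-7 ≪ 0.0022, so the approximation is valid.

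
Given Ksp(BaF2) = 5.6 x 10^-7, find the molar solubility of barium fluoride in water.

s ≈ 5.2 × 10^-3 M

BaF2(s) ⇌ Ba^2+(aq) + 2 F^-(aq)
Ksp = [Ba^2+][F^-]^2
With molar solubility s: [Ba^2+] = s, [F^-] = 2s.
Ksp = s(2s)^2 = 4s^3
s = (5.6 x 10^-7 / 4)^(1/3) = 5.2 × 10^-3 M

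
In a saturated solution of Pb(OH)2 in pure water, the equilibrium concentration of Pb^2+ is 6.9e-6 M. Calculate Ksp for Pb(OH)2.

Pb(OH)2(s) <=> Pb^2+ + 2 OH^-
Stoichiometry gives [OH^-] = (2/1)[Pb^2+] = 1.38 × 10^-5 M.
Ksp = [Pb^2+][OH^-]^2
Ksp = 6.9 × 10^-6 × (1.38 × 10^-5)^2 = 1.3 × 10^-15

Ksp ≈ 1.3 x 10^-15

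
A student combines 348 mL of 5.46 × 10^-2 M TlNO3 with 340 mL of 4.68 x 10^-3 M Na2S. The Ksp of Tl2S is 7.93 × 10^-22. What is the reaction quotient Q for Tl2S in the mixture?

Q = 1.76 x 10^-6

Total volume = 348 + 340 = 688 mL.
[Tl^+] = 5.46 × 10^-2 × (348/688) = 2.762 × 10^-2 M
[S^2-] = 4.68 x 10^-3 × (340/688) = 2.313 × 10^-3 M
Tl2S(s) <=> 2 Tl^+ + S^2-, so Q = [Tl^+]^2[S^2-]
Q = (2.762 x 10^-2)^2(2.313 × 10^-3) = 1.76 × 10^-6
Q > Ksp, so Tl2S will precipitate.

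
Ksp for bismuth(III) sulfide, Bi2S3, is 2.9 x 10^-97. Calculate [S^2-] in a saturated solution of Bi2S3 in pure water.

[S^2-] = 5.8e-20 M

Bi2S3(s) <=> 2 Bi^3+(aq) + 3 S^2-(aq)
Ksp = [Bi^3+]^2[S^2-]^3
For each mole of Bi2S3 that dissolves: [Bi^3+] = 2s, [S^2-] = 3s.
So Ksp = (2s)^2 × (3s)^3 = 108s^5
Solving, s = (2.9 x 10^-97/108)^(1/5) = 1.93 × 10^-20 M
[S^2-] = 3s = 5.8 x 10^-20 M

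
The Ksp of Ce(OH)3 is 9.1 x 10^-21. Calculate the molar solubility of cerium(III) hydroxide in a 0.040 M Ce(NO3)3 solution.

Ce(OH)3(s) ⇌ Ce^3+(aq) + 3 OH^-(aq)
Ksp = [Ce^3+][OH^-]^3
Let s = moles of Ce(OH)3 that dissolve per litre. [Ce^3+] = 0.040 + s ≈ 0.040, [OH^-] = 3s (Ksp is small, so little additional dissolves).
Ksp ≈ 0.040 × (3s)^3
s = 2.0 × 10^-7 M
Check: s = 2.0 × 10^-7 ≪ 0.040, so the approximation is valid.

2.0e-7 M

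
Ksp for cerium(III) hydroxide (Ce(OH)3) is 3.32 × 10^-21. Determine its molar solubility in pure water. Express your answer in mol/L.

s ≈ 3.33 × 10^-6 M

Ce(OH)3(s) ⇌ Ce^3+ + 3 OH^-
Ksp = [Ce^3+][OH^-]^3
Let s = molar solubility. Then [Ce^3+] = s and [OH^-] = 3s.
Substituting: Ksp = s(3s)^3 = 27s^4
s = (3.32 × 10^-21 / 27)^(1/4) = 3.33 × 10^-6 M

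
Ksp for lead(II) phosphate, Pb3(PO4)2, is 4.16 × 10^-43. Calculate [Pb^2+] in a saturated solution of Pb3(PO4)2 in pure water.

Pb3(PO4)2(s) ⇌ 3 Pb^2+(aq) + 2 PO4^3-(aq)
Ksp = [Pb^2+]^3[PO4^3-]^2
Let s = molar solubility. Then [Pb^2+] = 3s and [PO4^3-] = 2s.
Substituting: Ksp = (3s)^3(2s)^2 = 108s^5
Solving, s = (4.16 × 10^-43/108)^(1/5) = 1.310 x 10^-9 M
[Pb^2+] = 3s = 3.93 × 10^-9 M

3.93 × 10^-9 M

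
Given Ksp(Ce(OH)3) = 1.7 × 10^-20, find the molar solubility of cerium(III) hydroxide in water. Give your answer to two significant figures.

s ≈ 5.0 × 10^-6 M

Ce(OH)3(s) <=> Ce^3+(aq) + 3 OH^-(aq)
Ksp = [Ce^3+][OH^-]^3
With molar solubility s: [Ce^3+] = s, [OH^-] = 3s.
Substituting: Ksp = s(3s)^3 = 27s^4
Solving, s = (1.7 × 10^-20/27)^(1/4) = 5.0 × 10^-6 M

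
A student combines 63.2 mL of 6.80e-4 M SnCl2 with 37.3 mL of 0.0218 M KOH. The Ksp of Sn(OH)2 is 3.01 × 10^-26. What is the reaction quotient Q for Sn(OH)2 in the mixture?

Total volume = 63.2 + 37.3 = 100.5 mL.
[Sn^2+] = 6.80 × 10^-4 × (63.2/100.5) = 4.276 × 10^-4 M
[OH^-] = 2.18 × 10^-2 × (37.3/100.5) = 8.091 × 10^-3 M
Sn(OH)2(s) <=> Sn^2+ + 2 OH^-, so Q = [Sn^2+][OH^-]^2
Q = (4.276 x 10^-4)(8.091 x 10^-3)^2 = 2.80 × 10^-8
Q > Ksp, so Sn(OH)2 will precipitate.

Q = 2.80e-8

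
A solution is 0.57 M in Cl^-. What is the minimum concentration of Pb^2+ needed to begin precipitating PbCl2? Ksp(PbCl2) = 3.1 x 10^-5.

PbCl2(s) ⇌ Pb^2+(aq) + 2 Cl^-(aq)
Ksp = [Pb^2+][Cl^-]^2
Precipitation begins when Q = Ksp. With [Cl^-] = 0.57 M:
3.1 x 10^-5 = (0.57)^2 × [Pb^2+]
[Pb^2+] = (3.1 x 10^-5 / 3.25 x 10^-1) = 9.5 × 10^-5 M

9.5 × 10^-5 M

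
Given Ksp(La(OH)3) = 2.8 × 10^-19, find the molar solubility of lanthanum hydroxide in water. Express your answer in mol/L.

s = 1.0 × 10^-5 M

La(OH)3(s) ⇌ La^3+ + 3 OH^-
Ksp = [La^3+][OH^-]^3
With molar solubility s: [La^3+] = s, [OH^-] = 3s.
Ksp = s(3s)^3 = 27s^4
s^4 = 2.8 × 10^-19 / 27, so s = 1.0 × 10^-5 M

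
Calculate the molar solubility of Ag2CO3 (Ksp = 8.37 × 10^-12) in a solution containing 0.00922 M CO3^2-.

Ag2CO3(s) <=> 2 Ag^+(aq) + CO3^2-(aq)
Ksp = [Ag^+]^2[CO3^2-]
If s mol/L dissolves here, [Ag^+] = 2s, [CO3^2-] = 0.00922 + s ≈ 0.00922 (since the CO3^2- already present dominates).
Ksp ≈ (2s)^2 × 0.00922
s = 1.51 × 10^-5 M
Check: s = 1.5 x 10^-5 ≪ 0.00922, so the approximation is valid.

1.51 × 10^-5 M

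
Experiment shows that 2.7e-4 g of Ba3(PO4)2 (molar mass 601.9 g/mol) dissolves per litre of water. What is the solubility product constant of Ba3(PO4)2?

Molar solubility s = (2.7 × 10^-4 g/L) / (601.9 g/mol) = 4.49 × 10^-7 M.
Ba3(PO4)2(s) <=> 3 Ba^2+(aq) + 2 PO4^3-(aq)
With molar solubility s: [Ba^2+] = 3s, [PO4^3-] = 2s.
Ksp = [Ba^2+]^3[PO4^3-]^2
Ksp = (3s)^3(2s)^2 = 108s^5
Ksp = 108 × (4.49 x 10^-7)^5 = 2.0 × 10^-30

2.0 × 10^-30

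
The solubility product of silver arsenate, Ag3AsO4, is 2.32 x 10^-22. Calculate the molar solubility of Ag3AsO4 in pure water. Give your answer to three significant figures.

s ≈ 1.71e-6 M

Ag3AsO4(s) ⇌ 3 Ag^+(aq) + AsO4^3-(aq)
Ksp = [Ag^+]^3[AsO4^3-]
With molar solubility s: [Ag^+] = 3s, [AsO4^3-] = s.
Substituting: Ksp = (3s)^3s = 27s^4
s^4 = 2.32 x 10^-22 / 27, so s = 1.71 × 10^-6 M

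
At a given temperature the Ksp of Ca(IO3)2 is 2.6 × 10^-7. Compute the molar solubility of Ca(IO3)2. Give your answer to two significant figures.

s = 4.0 x 10^-3 M

Ca(IO3)2(s) <=> Ca^2+(aq) + 2 IO3^-(aq)
Ksp = [Ca^2+][IO3^-]^2
Let s = molar solubility. Then [Ca^2+] = s and [IO3^-] = 2s.
So Ksp = s × (2s)^2 = 4s^3
Solving, s = (2.6 × 10^-7/4)^(1/3) = 4.0 × 10^-3 M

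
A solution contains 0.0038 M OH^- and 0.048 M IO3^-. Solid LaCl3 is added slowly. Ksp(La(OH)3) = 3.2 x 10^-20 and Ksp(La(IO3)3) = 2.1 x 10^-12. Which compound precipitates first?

La(OH)3

Each salt begins to precipitate when Q = Ksp, i.e. when [La^3+] reaches its threshold.
For La(OH)3: 3.2 x 10^-20 = (0.0038)^3 × [La^3+]  ⇒  [La^3+] = 5.8 × 10^-13 M.
For La(IO3)3: 2.1 x 10^-12 = (0.048)^3 × [La^3+]  ⇒  [La^3+] = 1.9 × 10^-8 M.
The salt with the lower threshold [La^3+] precipitates first: La(OH)3.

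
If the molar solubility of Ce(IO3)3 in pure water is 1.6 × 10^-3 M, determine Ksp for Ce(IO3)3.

Ce(IO3)3(s) <=> Ce^3+(aq) + 3 IO3^-(aq)
Let s = molar solubility. Then [Ce^3+] = s and [IO3^-] = 3s.
Ksp = [Ce^3+][IO3^-]^3
Substituting: Ksp = s(3s)^3 = 27s^4
Ksp = 27 × (1.6 × 10^-3)^4 = 1.8 × 10^-10

1.8 × 10^-10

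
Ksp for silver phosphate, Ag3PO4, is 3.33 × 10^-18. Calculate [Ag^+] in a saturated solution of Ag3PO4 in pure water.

Ag3PO4(s) ⇌ 3 Ag^+ + PO4^3-
Ksp = [Ag^+]^3[PO4^3-]
If s mol/L of Ag3PO4 dissolves, [Ag^+] = 3s and [PO4^3-] = s.
Substituting: Ksp = (3s)^3s = 27s^4
s^4 = 3.33 × 10^-18 / 27, so s = 1.874 x 10^-5 M
[Ag^+] = 3s = 5.62 × 10^-5 M

5.62e-5 M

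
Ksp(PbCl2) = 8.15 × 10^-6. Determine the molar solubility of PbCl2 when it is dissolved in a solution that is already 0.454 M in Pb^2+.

s = 2.12 × 10^-3 M

PbCl2(s) ⇌ Pb^2+ + 2 Cl^-
Ksp = [Pb^2+][Cl^-]^2
If s mol/L dissolves here, [Pb^2+] = 0.454 + s ≈ 0.454, [Cl^-] = 2s (Ksp is small, so little additional dissolves).
Ksp ≈ 0.454 × (2s)^2
s = 2.12 × 10^-3 M
Check: s = 2.1 × 10^-3 ≪ 0.454, so the approximation is valid.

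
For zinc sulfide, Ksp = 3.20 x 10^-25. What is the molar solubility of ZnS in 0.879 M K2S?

s = 3.64 × 10^-25 M

ZnS(s) ⇌ Zn^2+(aq) + S^2-(aq)
Ksp = [Zn^2+][S^2-]
Let s = moles of ZnS that dissolve per litre. [Zn^2+] = s, [S^2-] = 0.879 + s ≈ 0.879 (common-ion effect: S^2- is already 0.879 M).
Ksp ≈ s × 0.879
s = 3.64 × 10^-25 M
Check: s = 3.6 × 10^-25 ≪ 0.879, so the approximation is valid.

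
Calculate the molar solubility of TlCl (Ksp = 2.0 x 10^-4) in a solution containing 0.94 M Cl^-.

TlCl(s) ⇌ Tl^+ + Cl^-
Ksp = [Tl^+][Cl^-]
Let s = moles of TlCl that dissolve per litre. [Tl^+] = s, [Cl^-] = 0.94 + s ≈ 0.94 (common-ion effect: Cl^- is already 0.94 M).
Ksp ≈ s × 0.94
s = 2.1 × 10^-4 M
Check: s = 2.1 x 10^-4 ≪ 0.94, so the approximation is valid.

s = 2.1e-4 M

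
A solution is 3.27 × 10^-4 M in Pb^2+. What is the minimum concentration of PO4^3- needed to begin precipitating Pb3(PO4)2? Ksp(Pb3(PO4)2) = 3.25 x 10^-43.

Pb3(PO4)2(s) ⇌ 3 Pb^2+(aq) + 2 PO4^3-(aq)
Ksp = [Pb^2+]^3[PO4^3-]^2
Precipitation begins when Q = Ksp. With [Pb^2+] = 3.27 × 10^-4 M:
3.25 x 10^-43 = (3.27 × 10^-4)^3 × [PO4^3-]^2
[PO4^3-] = (3.25 x 10^-43 / 3.497 x 10^-11)^(1/2) = 9.64 × 10^-17 M

9.64 × 10^-17 M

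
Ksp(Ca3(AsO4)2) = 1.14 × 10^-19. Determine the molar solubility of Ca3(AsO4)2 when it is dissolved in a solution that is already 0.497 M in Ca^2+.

4.82 × 10^-10 M

Ca3(AsO4)2(s) ⇌ 3 Ca^2+(aq) + 2 AsO4^3-(aq)
Ksp = [Ca^2+]^3[AsO4^3-]^2
If s mol/L dissolves here, [Ca^2+] = 0.497 + 3s ≈ 0.497, [AsO4^3-] = 2s (Ksp is small, so little additional dissolves).
Ksp ≈ (0.497)^3 × (2s)^2
s = 4.82 × 10^-10 M
Check: 3s = 1.4 x 10^-9 ≪ 0.497, so the approximation is valid.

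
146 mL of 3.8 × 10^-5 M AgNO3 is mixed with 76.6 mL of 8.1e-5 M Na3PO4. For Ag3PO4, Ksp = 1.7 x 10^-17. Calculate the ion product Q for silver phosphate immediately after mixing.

Total volume = 146 + 76.6 = 222.6 mL.
[Ag^+] = 3.8 × 10^-5 × (146/222.6) = 2.49 × 10^-5 M
[PO4^3-] = 8.1 × 10^-5 × (76.6/222.6) = 2.79 x 10^-5 M
Ag3PO4(s) ⇌ 3 Ag^+ + PO4^3-, so Q = [Ag^+]^3[PO4^3-]
Q = (2.49 x 10^-5)^3(2.79 x 10^-5) = 4.3 x 10^-19
Q < Ksp, so no precipitate of Ag3PO4 forms.

Q ≈ 4.3e-19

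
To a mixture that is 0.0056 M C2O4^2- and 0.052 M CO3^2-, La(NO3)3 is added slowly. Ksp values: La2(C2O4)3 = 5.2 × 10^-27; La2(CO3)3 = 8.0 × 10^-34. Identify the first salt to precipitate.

Precipitation of each salt starts when its ion product equals its Ksp.
For La2(C2O4)3: 5.2 × 10^-27 = (0.0056)^3 × [La^3+]^2  ⇒  [La^3+] = 1.7 x 10^-10 M.
For La2(CO3)3: 8.0 × 10^-34 = (0.052)^3 × [La^3+]^2  ⇒  [La^3+] = 2.4 × 10^-15 M.
The salt with the lower threshold [La^3+] precipitates first: La2(CO3)3.

La2(CO3)3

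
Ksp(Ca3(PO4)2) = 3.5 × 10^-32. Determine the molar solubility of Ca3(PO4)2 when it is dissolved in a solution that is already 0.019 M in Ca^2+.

Ca3(PO4)2(s) ⇌ 3 Ca^2+(aq) + 2 PO4^3-(aq)
Ksp = [Ca^2+]^3[PO4^3-]^2
If s mol/L dissolves here, [Ca^2+] = 0.019 + 3s ≈ 0.019, [PO4^3-] = 2s (since the Ca^2+ already present dominates).
Ksp ≈ (0.019)^3 × (2s)^2
s = 3.6 × 10^-14 M
Check: 3s = 1.1 x 10^-13 ≪ 0.019, so the approximation is valid.

3.6 × 10^-14 M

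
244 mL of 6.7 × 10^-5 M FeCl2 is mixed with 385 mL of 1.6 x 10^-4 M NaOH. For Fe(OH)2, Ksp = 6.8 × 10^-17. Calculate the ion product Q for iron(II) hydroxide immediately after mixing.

Total volume = 244 + 385 = 629 mL.
[Fe^2+] = 6.7 x 10^-5 × (244/629) = 2.60 × 10^-5 M
[OH^-] = 1.6 x 10^-4 × (385/629) = 9.79 × 10^-5 M
Fe(OH)2(s) ⇌ Fe^2+ + 2 OH^-, so Q = [Fe^2+][OH^-]^2
Q = (2.60 × 10^-5)(9.79 × 10^-5)^2 = 2.5 × 10^-13
Q > Ksp, so Fe(OH)2 will precipitate.

Q ≈ 2.5 × 10^-13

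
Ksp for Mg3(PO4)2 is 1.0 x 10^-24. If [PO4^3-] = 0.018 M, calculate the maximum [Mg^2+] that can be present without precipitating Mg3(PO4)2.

1.5 × 10^-7 M

Mg3(PO4)2(s) ⇌ 3 Mg^2+ + 2 PO4^3-
Ksp = [Mg^2+]^3[PO4^3-]^2
Precipitation begins when Q = Ksp. With [PO4^3-] = 0.018 M:
1.0 x 10^-24 = (0.018)^2 × [Mg^2+]^3
[Mg^2+] = (1.0 x 10^-24 / 3.24 × 10^-4)^(1/3) = 1.5 × 10^-7 M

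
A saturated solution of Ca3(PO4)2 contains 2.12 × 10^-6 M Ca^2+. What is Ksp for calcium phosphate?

Ksp = 1.90e-29

Ca3(PO4)2(s) ⇌ 3 Ca^2+ + 2 PO4^3-
Stoichiometry gives [PO4^3-] = (2/3)[Ca^2+] = 1.413 x 10^-6 M.
Ksp = [Ca^2+]^3[PO4^3-]^2
Ksp = (2.12 x 10^-6)^3 × (1.413 × 10^-6)^2 = 1.90 × 10^-29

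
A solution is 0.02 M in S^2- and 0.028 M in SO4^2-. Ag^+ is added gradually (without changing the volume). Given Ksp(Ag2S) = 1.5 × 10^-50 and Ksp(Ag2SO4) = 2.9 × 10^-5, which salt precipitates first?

Ag2S

Precipitation of each salt starts when its ion product equals its Ksp.
For Ag2S: 1.5 × 10^-50 = 0.02 × [Ag^+]^2  ⇒  [Ag^+] = 8.7 x 10^-25 M.
For Ag2SO4: 2.9 × 10^-5 = 0.028 × [Ag^+]^2  ⇒  [Ag^+] = 3.2 × 10^-2 M.
The salt with the lower threshold [Ag^+] precipitates first: Ag2S.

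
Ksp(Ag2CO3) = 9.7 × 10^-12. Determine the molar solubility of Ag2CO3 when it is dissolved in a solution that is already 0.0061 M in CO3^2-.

2.0 × 10^-5 M

Ag2CO3(s) <=> 2 Ag^+ + CO3^2-
Ksp = [Ag^+]^2[CO3^2-]
If s mol/L dissolves here, [Ag^+] = 2s, [CO3^2-] = 0.0061 + s ≈ 0.0061 (since the CO3^2- already present dominates).
Ksp ≈ (2s)^2 × 0.0061
s = 2.0 × 10^-5 M
Check: s = 2.0 × 10^-5 ≪ 0.0061, so the approximation is valid.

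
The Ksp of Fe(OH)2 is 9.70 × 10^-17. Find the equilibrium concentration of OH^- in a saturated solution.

5.79 x 10^-6 M

Fe(OH)2(s) <=> Fe^2+ + 2 OH^-
Ksp = [Fe^2+][OH^-]^2
With molar solubility s: [Fe^2+] = s, [OH^-] = 2s.
Ksp = s(2s)^2 = 4s^3
Solving, s = (9.70 × 10^-17/4)^(1/3) = 2.894 × 10^-6 M
[OH^-] = 2s = 5.79 x 10^-6 M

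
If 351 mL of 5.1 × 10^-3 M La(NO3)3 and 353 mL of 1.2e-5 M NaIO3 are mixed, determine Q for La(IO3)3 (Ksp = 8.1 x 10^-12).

Total volume = 351 + 353 = 704 mL.
[La^3+] = 5.1 × 10^-3 × (351/704) = 2.54 × 10^-3 M
[IO3^-] = 1.2 x 10^-5 × (353/704) = 6.02 × 10^-6 M
La(IO3)3(s) ⇌ La^3+ + 3 IO3^-, so Q = [La^3+][IO3^-]^3
Q = (2.54 x 10^-3)(6.02 × 10^-6)^3 = 5.5 × 10^-19
Q < Ksp, so no precipitate of La(IO3)3 forms.

Q ≈ 5.5e-19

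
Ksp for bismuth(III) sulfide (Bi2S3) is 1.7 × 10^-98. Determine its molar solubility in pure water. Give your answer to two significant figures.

Bi2S3(s) ⇌ 2 Bi^3+ + 3 S^2-
Ksp = [Bi^3+]^2[S^2-]^3
If s mol/L of Bi2S3 dissolves, [Bi^3+] = 2s and [S^2-] = 3s.
Ksp = (2s)^2(3s)^3 = 108s^5
s = (1.7 × 10^-98 / 108)^(1/5) = 1.1 × 10^-20 M

s ≈ 1.1 x 10^-20 M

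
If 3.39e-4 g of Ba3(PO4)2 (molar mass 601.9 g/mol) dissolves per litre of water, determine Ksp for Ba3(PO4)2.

Ksp ≈ 6.12e-30

Molar solubility s = (3.39 × 10^-4 g/L) / (601.9 g/mol) = 5.632 × 10^-7 M.
Ba3(PO4)2(s) ⇌ 3 Ba^2+(aq) + 2 PO4^3-(aq)
For each mole of Ba3(PO4)2 that dissolves: [Ba^2+] = 3s, [PO4^3-] = 2s.
Ksp = [Ba^2+]^3[PO4^3-]^2
Ksp = (3s)^3(2s)^2 = 108s^5
Ksp = 108 × (5.632 x 10^-7)^5 = 6.12 × 10^-30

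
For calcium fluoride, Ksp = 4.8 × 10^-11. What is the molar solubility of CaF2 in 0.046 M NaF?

CaF2(s) ⇌ Ca^2+(aq) + 2 F^-(aq)
Ksp = [Ca^2+][F^-]^2
If s mol/L dissolves here, [Ca^2+] = s, [F^-] = 0.046 + 2s ≈ 0.046 (Ksp is small, so little additional dissolves).
Ksp ≈ s × (0.046)^2
s = 2.3 x 10^-8 M
Check: 2s = 4.5 × 10^-8 ≪ 0.046, so the approximation is valid.

2.3e-8 M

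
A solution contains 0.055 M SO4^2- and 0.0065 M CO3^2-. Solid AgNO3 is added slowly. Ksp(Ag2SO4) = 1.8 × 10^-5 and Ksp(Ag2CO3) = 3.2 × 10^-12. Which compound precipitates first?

Each salt begins to precipitate when Q = Ksp, i.e. when [Ag^+] reaches its threshold.
For Ag2SO4: 1.8 × 10^-5 = 0.055 × [Ag^+]^2  ⇒  [Ag^+] = 1.8 × 10^-2 M.
For Ag2CO3: 3.2 × 10^-12 = 0.0065 × [Ag^+]^2  ⇒  [Ag^+] = 2.2 × 10^-5 M.
The salt with the lower threshold [Ag^+] precipitates first: Ag2CO3.

Ag2CO3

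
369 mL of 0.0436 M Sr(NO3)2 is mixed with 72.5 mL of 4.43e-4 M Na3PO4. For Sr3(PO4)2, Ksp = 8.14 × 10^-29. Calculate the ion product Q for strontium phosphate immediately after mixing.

Total volume = 369 + 72.5 = 441.5 mL.
[Sr^2+] = 4.36 × 10^-2 × (369/441.5) = 3.644 × 10^-2 M
[PO4^3-] = 4.43 x 10^-4 × (72.5/441.5) = 7.275 x 10^-5 M
Sr3(PO4)2(s) <=> 3 Sr^2+ + 2 PO4^3-, so Q = [Sr^2+]^3[PO4^3-]^2
Q = (3.644 × 10^-2)^3(7.275 × 10^-5)^2 = 2.56 × 10^-13
Q > Ksp, so Sr3(PO4)2 will precipitate.

Q = 2.56e-13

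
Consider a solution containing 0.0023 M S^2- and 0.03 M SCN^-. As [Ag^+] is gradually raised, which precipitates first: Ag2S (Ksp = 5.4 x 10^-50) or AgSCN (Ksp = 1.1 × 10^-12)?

Ag2S

Precipitation of each salt starts when its ion product equals its Ksp.
For Ag2S: 5.4 x 10^-50 = 0.0023 × [Ag^+]^2  ⇒  [Ag^+] = 4.8 × 10^-24 M.
For AgSCN: 1.1 × 10^-12 = 0.03 × [Ag^+]  ⇒  [Ag^+] = 3.7 x 10^-11 M.
The salt with the lower threshold [Ag^+] precipitates first: Ag2S.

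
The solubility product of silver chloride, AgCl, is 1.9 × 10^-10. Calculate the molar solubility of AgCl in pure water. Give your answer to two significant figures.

1.4e-5 M

AgCl(s) ⇌ Ag^+(aq) + Cl^-(aq)
Ksp = [Ag^+][Cl^-]
With molar solubility s: [Ag^+] = s, [Cl^-] = s.
Ksp = s × s = s^2
s = (1.9 × 10^-10)^(1/2) = 1.4 × 10^-5 M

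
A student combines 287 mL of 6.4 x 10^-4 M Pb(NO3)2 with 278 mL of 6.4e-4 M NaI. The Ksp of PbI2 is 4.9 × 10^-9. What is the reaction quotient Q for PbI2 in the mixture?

Q ≈ 3.2e-11

Total volume = 287 + 278 = 565 mL.
[Pb^2+] = 6.4 × 10^-4 × (287/565) = 3.25 × 10^-4 M
[I^-] = 6.4 × 10^-4 × (278/565) = 3.15 × 10^-4 M
PbI2(s) <=> Pb^2+ + 2 I^-, so Q = [Pb^2+][I^-]^2
Q = (3.25 × 10^-4)(3.15 × 10^-4)^2 = 3.2 x 10^-11
Q < Ksp, so no precipitate of PbI2 forms.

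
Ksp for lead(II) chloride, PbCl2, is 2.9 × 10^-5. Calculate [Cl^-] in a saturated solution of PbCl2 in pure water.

PbCl2(s) ⇌ Pb^2+(aq) + 2 Cl^-(aq)
Ksp = [Pb^2+][Cl^-]^2
With molar solubility s: [Pb^2+] = s, [Cl^-] = 2s.
So Ksp = s × (2s)^2 = 4s^3
s = (2.9 × 10^-5 / 4)^(1/3) = 1.94 × 10^-2 M
[Cl^-] = 2s = 3.9 x 10^-2 M

[Cl^-] = 0.039 M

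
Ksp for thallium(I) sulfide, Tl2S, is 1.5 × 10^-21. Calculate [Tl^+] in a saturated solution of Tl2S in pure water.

Tl2S(s) ⇌ 2 Tl^+(aq) + S^2-(aq)
Ksp = [Tl^+]^2[S^2-]
For each mole of Tl2S that dissolves: [Tl^+] = 2s, [S^2-] = s.
Substituting: Ksp = (2s)^2s = 4s^3
Solving, s = (1.5 × 10^-21/4)^(1/3) = 7.21 x 10^-8 M
[Tl^+] = 2s = 1.4 x 10^-7 M

[Tl^+] ≈ 1.4 × 10^-7 M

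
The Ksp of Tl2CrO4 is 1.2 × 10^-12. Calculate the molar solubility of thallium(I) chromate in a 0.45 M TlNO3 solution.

s = 5.9 × 10^-12 M

Tl2CrO4(s) <=> 2 Tl^+ + CrO4^2-
Ksp = [Tl^+]^2[CrO4^2-]
If s mol/L dissolves here, [Tl^+] = 0.45 + 2s ≈ 0.45, [CrO4^2-] = s (common-ion effect: Tl^+ is already 0.45 M).
Ksp ≈ (0.45)^2 × s
s = 5.9 x 10^-12 M
Check: 2s = 1.2 × 10^-11 ≪ 0.45, so the approximation is valid.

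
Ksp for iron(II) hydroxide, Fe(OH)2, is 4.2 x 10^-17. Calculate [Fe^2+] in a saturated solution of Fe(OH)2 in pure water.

[Fe^2+] = 2.2 x 10^-6 M

Fe(OH)2(s) ⇌ Fe^2+ + 2 OH^-
Ksp = [Fe^2+][OH^-]^2
If s mol/L of Fe(OH)2 dissolves, [Fe^2+] = s and [OH^-] = 2s.
Ksp = s(2s)^2 = 4s^3
s^3 = 4.2 x 10^-17 / 4, so s = 2.19 × 10^-6 M
[Fe^2+] = s = 2.2 x 10^-6 M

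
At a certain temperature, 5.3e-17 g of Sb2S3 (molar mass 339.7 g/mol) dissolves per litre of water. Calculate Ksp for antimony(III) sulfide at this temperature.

Ksp = 1.0e-92

Molar solubility s = (5.3 x 10^-17 g/L) / (339.7 g/mol) = 1.56 × 10^-19 M.
Sb2S3(s) ⇌ 2 Sb^3+(aq) + 3 S^2-(aq)
Let s = molar solubility. Then [Sb^3+] = 2s and [S^2-] = 3s.
Ksp = [Sb^3+]^2[S^2-]^3
Substituting: Ksp = (2s)^2(3s)^3 = 108s^5
With s = 1.56 x 10^-19: Ksp = 1.0 x 10^-92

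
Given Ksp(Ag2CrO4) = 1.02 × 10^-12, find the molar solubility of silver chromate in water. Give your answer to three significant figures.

Ag2CrO4(s) <=> 2 Ag^+ + CrO4^2-
Ksp = [Ag^+]^2[CrO4^2-]
If s mol/L of Ag2CrO4 dissolves, [Ag^+] = 2s and [CrO4^2-] = s.
So Ksp = (2s)^2 × s = 4s^3
s^3 = 1.02 × 10^-12 / 4, so s = 6.34 x 10^-5 M

6.34e-5 M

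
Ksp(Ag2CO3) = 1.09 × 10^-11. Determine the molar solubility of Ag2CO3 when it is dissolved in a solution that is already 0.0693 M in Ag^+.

Ag2CO3(s) <=> 2 Ag^+(aq) + CO3^2-(aq)
Ksp = [Ag^+]^2[CO3^2-]
Let s = moles of Ag2CO3 that dissolve per litre. [Ag^+] = 0.0693 + 2s ≈ 0.0693, [CO3^2-] = s (since the Ag^+ already present dominates).
Ksp ≈ (0.0693)^2 × s
s = 2.27 x 10^-9 M
Check: 2s = 4.5 × 10^-9 ≪ 0.0693, so the approximation is valid.

2.27e-9 M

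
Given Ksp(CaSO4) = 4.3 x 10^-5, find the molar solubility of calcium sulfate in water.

CaSO4(s) ⇌ Ca^2+(aq) + SO4^2-(aq)
Ksp = [Ca^2+][SO4^2-]
For each mole of CaSO4 that dissolves: [Ca^2+] = s, [SO4^2-] = s.
Ksp = s × s = s^2
s = (4.3 x 10^-5)^(1/2) = 6.6 × 10^-3 M

s ≈ 6.6e-3 M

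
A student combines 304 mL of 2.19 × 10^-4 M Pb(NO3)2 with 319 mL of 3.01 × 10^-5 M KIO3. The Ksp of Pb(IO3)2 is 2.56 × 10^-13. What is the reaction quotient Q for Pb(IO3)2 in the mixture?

Total volume = 304 + 319 = 623 mL.
[Pb^2+] = 2.19 × 10^-4 × (304/623) = 1.069 × 10^-4 M
[IO3^-] = 3.01 × 10^-5 × (319/623) = 1.541 × 10^-5 M
Pb(IO3)2(s) ⇌ Pb^2+ + 2 IO3^-, so Q = [Pb^2+][IO3^-]^2
Q = (1.069 × 10^-4)(1.541 x 10^-5)^2 = 2.54 × 10^-14
Q < Ksp, so no precipitate of Pb(IO3)2 forms.

2.54 × 10^-14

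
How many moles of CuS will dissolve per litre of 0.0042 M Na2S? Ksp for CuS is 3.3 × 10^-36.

CuS(s) <=> Cu^2+ + S^2-
Ksp = [Cu^2+][S^2-]
Let s = moles of CuS that dissolve per litre. [Cu^2+] = s, [S^2-] = 0.0042 + s ≈ 0.0042 (common-ion effect: S^2- is already 0.0042 M).
Ksp ≈ s × 0.0042
s = 7.9 × 10^-34 M
Check: s = 7.9 × 10^-34 ≪ 0.0042, so the approximation is valid.

s = 7.9 × 10^-34 M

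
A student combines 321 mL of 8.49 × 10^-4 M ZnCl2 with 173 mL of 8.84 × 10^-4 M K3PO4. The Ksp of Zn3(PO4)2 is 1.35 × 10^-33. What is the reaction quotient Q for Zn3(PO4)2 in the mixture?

Q = 1.61 x 10^-17

Total volume = 321 + 173 = 494 mL.
[Zn^2+] = 8.49 x 10^-4 × (321/494) = 5.517 x 10^-4 M
[PO4^3-] = 8.84 x 10^-4 × (173/494) = 3.096 × 10^-4 M
Zn3(PO4)2(s) ⇌ 3 Zn^2+ + 2 PO4^3-, so Q = [Zn^2+]^3[PO4^3-]^2
Q = (5.517 × 10^-4)^3(3.096 x 10^-4)^2 = 1.61 × 10^-17
Q > Ksp, so Zn3(PO4)2 will precipitate.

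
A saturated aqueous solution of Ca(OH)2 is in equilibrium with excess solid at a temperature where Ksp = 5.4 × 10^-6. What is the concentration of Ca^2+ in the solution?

Ca(OH)2(s) ⇌ Ca^2+ + 2 OH^-
Ksp = [Ca^2+][OH^-]^2
If s mol/L of Ca(OH)2 dissolves, [Ca^2+] = s and [OH^-] = 2s.
Substituting: Ksp = s(2s)^2 = 4s^3
s^3 = 5.4 × 10^-6 / 4, so s = 1.11 x 10^-2 M
[Ca^2+] = s = 1.1 × 10^-2 M

1.1 × 10^-2 M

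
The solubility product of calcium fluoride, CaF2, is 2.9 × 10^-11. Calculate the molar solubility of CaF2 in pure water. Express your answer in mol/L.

CaF2(s) ⇌ Ca^2+ + 2 F^-
Ksp = [Ca^2+][F^-]^2
With molar solubility s: [Ca^2+] = s, [F^-] = 2s.
Substituting: Ksp = s(2s)^2 = 4s^3
Solving, s = (2.9 × 10^-11/4)^(1/3) = 1.9 x 10^-4 M

1.9 × 10^-4 M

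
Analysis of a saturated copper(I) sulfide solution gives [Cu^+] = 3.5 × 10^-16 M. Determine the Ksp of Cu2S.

Cu2S(s) ⇌ 2 Cu^+ + S^2-
Stoichiometry gives [S^2-] = (1/2)[Cu^+] = 1.75 × 10^-16 M.
Ksp = [Cu^+]^2[S^2-]
Ksp = (3.5 x 10^-16)^2 × 1.75 × 10^-16 = 2.1 x 10^-47

Ksp = 2.1e-47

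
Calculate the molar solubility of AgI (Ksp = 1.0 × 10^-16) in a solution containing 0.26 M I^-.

AgI(s) ⇌ Ag^+(aq) + I^-(aq)
Ksp = [Ag^+][I^-]
Let s be the molar solubility in this solution. [Ag^+] = s, [I^-] = 0.26 + s ≈ 0.26 (common-ion effect: I^- is already 0.26 M).
Ksp ≈ s × 0.26
s = 3.8 × 10^-16 M
Check: s = 3.8 × 10^-16 ≪ 0.26, so the approximation is valid.

3.8e-16 M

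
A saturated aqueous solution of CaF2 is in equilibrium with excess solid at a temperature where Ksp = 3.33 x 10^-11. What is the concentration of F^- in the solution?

CaF2(s) ⇌ Ca^2+ + 2 F^-
Ksp = [Ca^2+][F^-]^2
For each mole of CaF2 that dissolves: [Ca^2+] = s, [F^-] = 2s.
Ksp = s(2s)^2 = 4s^3
s^3 = 3.33 x 10^-11 / 4, so s = 2.027 × 10^-4 M
[F^-] = 2s = 4.05 × 10^-4 M

4.05 x 10^-4 M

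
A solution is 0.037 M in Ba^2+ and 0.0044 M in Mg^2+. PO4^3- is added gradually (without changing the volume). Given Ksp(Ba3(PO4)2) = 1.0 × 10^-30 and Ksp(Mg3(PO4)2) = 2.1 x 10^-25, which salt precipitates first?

Precipitation of each salt starts when its ion product equals its Ksp.
For Ba3(PO4)2: 1.0 × 10^-30 = (0.037)^3 × [PO4^3-]^2  ⇒  [PO4^3-] = 1.4 x 10^-13 M.
For Mg3(PO4)2: 2.1 x 10^-25 = (0.0044)^3 × [PO4^3-]^2  ⇒  [PO4^3-] = 1.6 × 10^-9 M.
The salt with the lower threshold [PO4^3-] precipitates first: Ba3(PO4)2.

Ba3(PO4)2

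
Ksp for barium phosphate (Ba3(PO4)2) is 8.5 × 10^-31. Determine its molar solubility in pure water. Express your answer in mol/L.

Ba3(PO4)2(s) ⇌ 3 Ba^2+(aq) + 2 PO4^3-(aq)
Ksp = [Ba^2+]^3[PO4^3-]^2
If s mol/L of Ba3(PO4)2 dissolves, [Ba^2+] = 3s and [PO4^3-] = 2s.
Substituting: Ksp = (3s)^3(2s)^2 = 108s^5
s^5 = 8.5 × 10^-31 / 108, so s = 3.8 x 10^-7 M

s = 3.8 x 10^-7 M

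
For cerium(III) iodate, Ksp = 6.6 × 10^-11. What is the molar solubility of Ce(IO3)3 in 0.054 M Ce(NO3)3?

3.6e-4 M

Ce(IO3)3(s) ⇌ Ce^3+ + 3 IO3^-
Ksp = [Ce^3+][IO3^-]^3
Let s = moles of Ce(IO3)3 that dissolve per litre. [Ce^3+] = 0.054 + s ≈ 0.054, [IO3^-] = 3s (Ksp is small, so little additional dissolves).
Ksp ≈ 0.054 × (3s)^3
s = 3.6 × 10^-4 M
Check: s = 3.6 x 10^-4 ≪ 0.054, so the approximation is valid.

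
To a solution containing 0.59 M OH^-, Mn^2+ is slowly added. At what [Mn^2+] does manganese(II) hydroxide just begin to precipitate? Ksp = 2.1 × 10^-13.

[Mn^2+] = 6.0 × 10^-13 M

Mn(OH)2(s) <=> Mn^2+(aq) + 2 OH^-(aq)
Ksp = [Mn^2+][OH^-]^2
Precipitation begins when Q = Ksp. With [OH^-] = 0.59 M:
2.1 × 10^-13 = (0.59)^2 × [Mn^2+]
[Mn^2+] = (2.1 × 10^-13 / 3.48 x 10^-1) = 6.0 x 10^-13 M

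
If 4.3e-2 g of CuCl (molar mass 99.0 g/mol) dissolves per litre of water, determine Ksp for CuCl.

1.9 × 10^-7

Molar solubility s = (4.3 × 10^-2 g/L) / (99.0 g/mol) = 4.34 × 10^-4 M.
CuCl(s) ⇌ Cu^+ + Cl^-
With molar solubility s: [Cu^+] = s, [Cl^-] = s.
Ksp = [Cu^+][Cl^-]
Ksp = s × s = s^2
Ksp = (4.34 x 10^-4)^2 = 1.9 × 10^-7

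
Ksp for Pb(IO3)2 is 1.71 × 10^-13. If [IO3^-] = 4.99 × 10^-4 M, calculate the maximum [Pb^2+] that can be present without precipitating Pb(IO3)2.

[Pb^2+] ≈ 6.87 × 10^-7 M

Pb(IO3)2(s) <=> Pb^2+ + 2 IO3^-
Ksp = [Pb^2+][IO3^-]^2
Precipitation begins when Q = Ksp. With [IO3^-] = 4.99 × 10^-4 M:
1.71 × 10^-13 = (4.99 × 10^-4)^2 × [Pb^2+]
[Pb^2+] = (1.71 × 10^-13 / 2.490 × 10^-7) = 6.87 × 10^-7 M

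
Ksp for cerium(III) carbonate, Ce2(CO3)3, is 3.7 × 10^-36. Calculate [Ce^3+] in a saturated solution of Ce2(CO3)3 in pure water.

[Ce^3+] = 6.4 x 10^-8 M

Ce2(CO3)3(s) <=> 2 Ce^3+(aq) + 3 CO3^2-(aq)
Ksp = [Ce^3+]^2[CO3^2-]^3
If s mol/L of Ce2(CO3)3 dissolves, [Ce^3+] = 2s and [CO3^2-] = 3s.
Substituting: Ksp = (2s)^2(3s)^3 = 108s^5
s = (3.7 × 10^-36 / 108)^(1/5) = 3.21 × 10^-8 M
[Ce^3+] = 2s = 6.4 × 10^-8 M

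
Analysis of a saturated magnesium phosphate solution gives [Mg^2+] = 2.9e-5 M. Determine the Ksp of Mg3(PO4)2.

Mg3(PO4)2(s) <=> 3 Mg^2+(aq) + 2 PO4^3-(aq)
Stoichiometry gives [PO4^3-] = (2/3)[Mg^2+] = 1.93 × 10^-5 M.
Ksp = [Mg^2+]^3[PO4^3-]^2
Ksp = (2.9 × 10^-5)^3 × (1.93 × 10^-5)^2 = 9.1 x 10^-24

Ksp = 9.1 × 10^-24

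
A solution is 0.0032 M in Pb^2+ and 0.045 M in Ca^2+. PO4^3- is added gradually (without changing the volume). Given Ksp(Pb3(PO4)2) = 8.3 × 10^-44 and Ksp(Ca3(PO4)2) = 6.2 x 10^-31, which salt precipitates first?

Precipitation of each salt starts when its ion product equals its Ksp.
For Pb3(PO4)2: 8.3 × 10^-44 = (0.0032)^3 × [PO4^3-]^2  ⇒  [PO4^3-] = 1.6 × 10^-18 M.
For Ca3(PO4)2: 6.2 x 10^-31 = (0.045)^3 × [PO4^3-]^2  ⇒  [PO4^3-] = 8.2 × 10^-14 M.
The salt with the lower threshold [PO4^3-] precipitates first: Pb3(PO4)2.

Pb3(PO4)2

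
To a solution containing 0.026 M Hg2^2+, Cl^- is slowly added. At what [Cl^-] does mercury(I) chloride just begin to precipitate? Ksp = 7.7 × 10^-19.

Hg2Cl2(s) ⇌ Hg2^2+(aq) + 2 Cl^-(aq)
Ksp = [Hg2^2+][Cl^-]^2
Precipitation begins when Q = Ksp. With [Hg2^2+] = 0.026 M:
7.7 × 10^-19 = (0.026) × [Cl^-]^2
[Cl^-] = (7.7 × 10^-19 / 2.6 × 10^-2)^(1/2) = 5.4 x 10^-9 M

[Cl^-] ≈ 5.4e-9 M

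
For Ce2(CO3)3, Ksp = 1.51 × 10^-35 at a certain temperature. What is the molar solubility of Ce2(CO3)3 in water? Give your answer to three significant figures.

4.26 × 10^-8 M

Ce2(CO3)3(s) ⇌ 2 Ce^3+ + 3 CO3^2-
Ksp = [Ce^3+]^2[CO3^2-]^3
With molar solubility s: [Ce^3+] = 2s, [CO3^2-] = 3s.
So Ksp = (2s)^2 × (3s)^3 = 108s^5
s = (1.51 × 10^-35 / 108)^(1/5) = 4.26 × 10^-8 M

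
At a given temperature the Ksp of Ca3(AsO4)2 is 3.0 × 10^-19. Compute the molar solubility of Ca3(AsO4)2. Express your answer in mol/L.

Ca3(AsO4)2(s) ⇌ 3 Ca^2+(aq) + 2 AsO4^3-(aq)
Ksp = [Ca^2+]^3[AsO4^3-]^2
With molar solubility s: [Ca^2+] = 3s, [AsO4^3-] = 2s.
Substituting: Ksp = (3s)^3(2s)^2 = 108s^5
s = (3.0 × 10^-19 / 108)^(1/5) = 7.7 x 10^-5 M

s ≈ 7.7e-5 M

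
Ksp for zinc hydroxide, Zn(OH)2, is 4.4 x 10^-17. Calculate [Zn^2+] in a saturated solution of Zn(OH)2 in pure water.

Zn(OH)2(s) <=> Zn^2+ + 2 OH^-
Ksp = [Zn^2+][OH^-]^2
If s mol/L of Zn(OH)2 dissolves, [Zn^2+] = s and [OH^-] = 2s.
So Ksp = s × (2s)^2 = 4s^3
Solving, s = (4.4 x 10^-17/4)^(1/3) = 2.22 × 10^-6 M
[Zn^2+] = s = 2.2 × 10^-6 M

2.2 × 10^-6 M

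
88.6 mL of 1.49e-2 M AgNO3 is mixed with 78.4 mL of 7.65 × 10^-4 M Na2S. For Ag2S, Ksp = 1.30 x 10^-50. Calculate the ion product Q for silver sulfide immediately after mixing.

Q ≈ 2.24 x 10^-8

Total volume = 88.6 + 78.4 = 167 mL.
[Ag^+] = 1.49 x 10^-2 × (88.6/167) = 7.905 x 10^-3 M
[S^2-] = 7.65 × 10^-4 × (78.4/167) = 3.591 x 10^-4 M
Ag2S(s) <=> 2 Ag^+(aq) + S^2-(aq), so Q = [Ag^+]^2[S^2-]
Q = (7.905 × 10^-3)^2(3.591 × 10^-4) = 2.24 x 10^-8
Q > Ksp, so Ag2S will precipitate.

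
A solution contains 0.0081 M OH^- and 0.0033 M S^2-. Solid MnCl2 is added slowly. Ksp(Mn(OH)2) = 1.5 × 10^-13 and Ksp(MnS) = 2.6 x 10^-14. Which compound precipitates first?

MnS

Each salt begins to precipitate when Q = Ksp, i.e. when [Mn^2+] reaches its threshold.
For Mn(OH)2: 1.5 × 10^-13 = (0.0081)^2 × [Mn^2+]  ⇒  [Mn^2+] = 2.3 x 10^-9 M.
For MnS: 2.6 x 10^-14 = 0.0033 × [Mn^2+]  ⇒  [Mn^2+] = 7.9 × 10^-12 M.
The salt with the lower threshold [Mn^2+] precipitates first: MnS.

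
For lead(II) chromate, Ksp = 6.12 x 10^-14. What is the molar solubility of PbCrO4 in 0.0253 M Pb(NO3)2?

PbCrO4(s) ⇌ Pb^2+ + CrO4^2-
Ksp = [Pb^2+][CrO4^2-]
Let s = moles of PbCrO4 that dissolve per litre. [Pb^2+] = 0.0253 + s ≈ 0.0253, [CrO4^2-] = s (Ksp is small, so little additional dissolves).
Ksp ≈ 0.0253 × s
s = 2.42 × 10^-12 M
Check: s = 2.4 x 10^-12 ≪ 0.0253, so the approximation is valid.

2.42 × 10^-12 M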